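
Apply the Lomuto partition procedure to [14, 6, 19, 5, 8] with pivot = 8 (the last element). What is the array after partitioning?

Lomuto partition with pivot = 8:

Initial array: [14, 6, 19, 5, 8]

arr[0]=14 > 8: no swap
arr[1]=6 <= 8: swap with position 0, array becomes [6, 14, 19, 5, 8]
arr[2]=19 > 8: no swap
arr[3]=5 <= 8: swap with position 1, array becomes [6, 5, 19, 14, 8]

Place pivot at position 2: [6, 5, 8, 14, 19]
Pivot position: 2

After partitioning with pivot 8, the array becomes [6, 5, 8, 14, 19]. The pivot is placed at index 2. All elements to the left of the pivot are <= 8, and all elements to the right are > 8.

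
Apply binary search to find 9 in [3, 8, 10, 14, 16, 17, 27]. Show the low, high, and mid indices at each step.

Binary search for 9 in [3, 8, 10, 14, 16, 17, 27]:

lo=0, hi=6, mid=3, arr[mid]=14 -> 14 > 9, search left half
lo=0, hi=2, mid=1, arr[mid]=8 -> 8 < 9, search right half
lo=2, hi=2, mid=2, arr[mid]=10 -> 10 > 9, search left half
lo=2 > hi=1, target 9 not found

Binary search determines that 9 is not in the array after 3 comparisons. The search space was exhausted without finding the target.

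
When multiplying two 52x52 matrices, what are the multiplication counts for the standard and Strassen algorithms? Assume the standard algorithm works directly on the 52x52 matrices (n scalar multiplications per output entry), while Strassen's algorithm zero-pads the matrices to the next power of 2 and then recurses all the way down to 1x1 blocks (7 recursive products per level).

Matrix multiplication for 52x52 matrices:

Strassen's algorithm requires power-of-2 dimensions. Pad 52x52 to 64x64 (next power of 2).

Standard algorithm: 52^3 = 140608 multiplications
Strassen's algorithm: 7^(log2(64)) = 7^6 = 117649 multiplications
Savings: 140608 - 117649 = 22959 multiplications

Standard: 140608 multiplications (52^3). Strassen: 117649 multiplications (7^6, after padding to 64x64). Strassen reduces 8 recursive multiplications to 7 at each level.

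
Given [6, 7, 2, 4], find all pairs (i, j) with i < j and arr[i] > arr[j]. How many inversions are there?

Finding inversions in [6, 7, 2, 4]:

(0, 2): arr[0]=6 > arr[2]=2
(0, 3): arr[0]=6 > arr[3]=4
(1, 2): arr[1]=7 > arr[2]=2
(1, 3): arr[1]=7 > arr[3]=4

Total inversions: 4

The array has 4 inversion(s): (0,2), (0,3), (1,2), (1,3). Each pair (i,j) satisfies i < j and arr[i] > arr[j].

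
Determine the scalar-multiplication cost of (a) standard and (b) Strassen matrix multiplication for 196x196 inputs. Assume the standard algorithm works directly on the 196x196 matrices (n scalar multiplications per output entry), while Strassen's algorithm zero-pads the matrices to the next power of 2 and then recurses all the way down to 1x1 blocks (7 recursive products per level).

Matrix multiplication for 196x196 matrices:

Strassen's algorithm requires power-of-2 dimensions. Pad 196x196 to 256x256 (next power of 2).

Standard algorithm: 196^3 = 7529536 multiplications
Strassen's algorithm: 7^(log2(256)) = 7^8 = 5764801 multiplications
Savings: 7529536 - 5764801 = 1764735 multiplications

Standard: 7529536 multiplications (196^3). Strassen: 5764801 multiplications (7^8, after padding to 256x256). Strassen reduces 8 recursive multiplications to 7 at each level.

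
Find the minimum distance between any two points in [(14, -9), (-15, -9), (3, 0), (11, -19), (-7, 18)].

Computing all pairwise distances among 5 points:

d((14, -9), (-15, -9)) = 29.0
d((14, -9), (3, 0)) = 14.2127
d((14, -9), (11, -19)) = 10.4403 <-- minimum
d((14, -9), (-7, 18)) = 34.2053
d((-15, -9), (3, 0)) = 20.1246
d((-15, -9), (11, -19)) = 27.8568
d((-15, -9), (-7, 18)) = 28.1603
d((3, 0), (11, -19)) = 20.6155
d((3, 0), (-7, 18)) = 20.5913
d((11, -19), (-7, 18)) = 41.1461

Closest pair: (14, -9) and (11, -19) with distance 10.4403

The closest pair is (14, -9) and (11, -19) with Euclidean distance 10.4403. For 5 points, brute-force pairwise comparison is shown above. For large n, the divide-and-conquer algorithm (sort by x, recurse on halves, check the dividing strip) achieves O(n log n).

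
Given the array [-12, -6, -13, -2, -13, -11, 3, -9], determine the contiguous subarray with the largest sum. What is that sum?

Using Kadane's algorithm on [-12, -6, -13, -2, -13, -11, 3, -9]:

Scanning through the array:
Position 1 (value -6): max_ending_here = -6, max_so_far = -6
Position 2 (value -13): max_ending_here = -13, max_so_far = -6
Position 3 (value -2): max_ending_here = -2, max_so_far = -2
Position 4 (value -13): max_ending_here = -13, max_so_far = -2
Position 5 (value -11): max_ending_here = -11, max_so_far = -2
Position 6 (value 3): max_ending_here = 3, max_so_far = 3
Position 7 (value -9): max_ending_here = -6, max_so_far = 3

Maximum subarray: [3]
Maximum sum: 3

The maximum subarray is [3] with sum 3. This subarray runs from index 6 to index 6.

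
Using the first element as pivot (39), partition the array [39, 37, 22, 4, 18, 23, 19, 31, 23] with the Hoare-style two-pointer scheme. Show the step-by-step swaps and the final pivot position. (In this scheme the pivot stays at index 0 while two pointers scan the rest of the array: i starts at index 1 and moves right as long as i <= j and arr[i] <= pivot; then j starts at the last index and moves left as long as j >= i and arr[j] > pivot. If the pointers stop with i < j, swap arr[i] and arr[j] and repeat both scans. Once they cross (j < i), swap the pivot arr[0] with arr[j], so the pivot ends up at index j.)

Hoare-style two-pointer partition with pivot = 39:

Initial array: [39, 37, 22, 4, 18, 23, 19, 31, 23]

Pointers start at i = 1, j = 8.
i ends at 9, j ends at 8: the pointers have crossed (j < i), so scanning stops.

Swap pivot arr[0] with arr[8] to place pivot at position 8: [23, 37, 22, 4, 18, 23, 19, 31, 39]
Pivot position: 8

After partitioning with pivot 39, the array becomes [23, 37, 22, 4, 18, 23, 19, 31, 39]. The pivot is placed at index 8. All elements to the left of the pivot are <= 39, and all elements to the right are > 39.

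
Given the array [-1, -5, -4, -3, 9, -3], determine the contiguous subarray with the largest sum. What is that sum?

Using Kadane's algorithm on [-1, -5, -4, -3, 9, -3]:

Scanning through the array:
Position 1 (value -5): max_ending_here = -5, max_so_far = -1
Position 2 (value -4): max_ending_here = -4, max_so_far = -1
Position 3 (value -3): max_ending_here = -3, max_so_far = -1
Position 4 (value 9): max_ending_here = 9, max_so_far = 9
Position 5 (value -3): max_ending_here = 6, max_so_far = 9

Maximum subarray: [9]
Maximum sum: 9

The maximum subarray is [9] with sum 9. This subarray runs from index 4 to index 4.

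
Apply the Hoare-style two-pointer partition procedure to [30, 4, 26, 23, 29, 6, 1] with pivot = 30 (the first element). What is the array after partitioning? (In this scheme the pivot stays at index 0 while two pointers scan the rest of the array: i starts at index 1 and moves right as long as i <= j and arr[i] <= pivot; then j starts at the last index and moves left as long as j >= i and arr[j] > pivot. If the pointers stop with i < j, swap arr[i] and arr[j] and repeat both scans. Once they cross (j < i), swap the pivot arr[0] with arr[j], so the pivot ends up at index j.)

Hoare-style two-pointer partition with pivot = 30:

Initial array: [30, 4, 26, 23, 29, 6, 1]

Pointers start at i = 1, j = 6.
i ends at 7, j ends at 6: the pointers have crossed (j < i), so scanning stops.

Swap pivot arr[0] with arr[6] to place pivot at position 6: [1, 4, 26, 23, 29, 6, 30]
Pivot position: 6

After partitioning with pivot 30, the array becomes [1, 4, 26, 23, 29, 6, 30]. The pivot is placed at index 6. All elements to the left of the pivot are <= 30, and all elements to the right are > 30.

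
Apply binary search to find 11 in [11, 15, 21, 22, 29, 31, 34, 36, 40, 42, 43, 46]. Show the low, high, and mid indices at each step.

Binary search for 11 in [11, 15, 21, 22, 29, 31, 34, 36, 40, 42, 43, 46]:

lo=0, hi=11, mid=5, arr[mid]=31 -> 31 > 11, search left half
lo=0, hi=4, mid=2, arr[mid]=21 -> 21 > 11, search left half
lo=0, hi=1, mid=0, arr[mid]=11 -> Found target at index 0!

Binary search finds 11 at index 0 after 3 comparisons. The search repeatedly halves the search space by comparing with the middle element.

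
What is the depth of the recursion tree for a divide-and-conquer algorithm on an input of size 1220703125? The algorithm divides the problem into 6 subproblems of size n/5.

For divide and conquer with division factor 5:

Problem sizes at each level:
Level 0: 1220703125
Level 1: 244140625
Level 2: 48828125
Level 3: 9765625
Level 4: 1953125
Level 5: 390625
Level 6: 78125
Level 7: 15625
Level 8: 3125
Level 9: 625
Level 10: 125
Level 11: 25
Level 12: 5
Level 13: 1

The root is level 0 and the size-1 base case is level 13 (the tree spans levels 0 through 13, i.e. 14 levels counting the root), so the depth is the number of divisions: log_5(1220703125) = 13

The recursion tree depth is log_5(1220703125) = 13. At each level, the problem size is divided by 5, so it takes 13 divisions to reduce to a base case of size 1. The algorithm makes 6 recursive calls at each level.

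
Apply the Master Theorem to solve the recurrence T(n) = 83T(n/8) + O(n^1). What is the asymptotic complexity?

Master Theorem for T(n) = 83T(n/8) + O(n^1):

a = 83, b = 8, c = 1
log_b(a) = log_8(83) = 2.1250

Case 1: c = 1 < log_8(83) = 2.1250
T(n) = O(n^(log_8 83))

For T(n) = 83T(n/8) + O(n^1): log_8(83) = 2.1250. This is Case 1 of the Master Theorem (c < log_b(a), work dominated by leaves), giving O(n^(log_8 83)).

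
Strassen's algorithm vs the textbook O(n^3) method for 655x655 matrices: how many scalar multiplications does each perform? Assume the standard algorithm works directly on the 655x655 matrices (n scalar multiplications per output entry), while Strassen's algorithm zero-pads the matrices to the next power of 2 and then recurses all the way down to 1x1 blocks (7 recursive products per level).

Matrix multiplication for 655x655 matrices:

Strassen's algorithm requires power-of-2 dimensions. Pad 655x655 to 1024x1024 (next power of 2).

Standard algorithm: 655^3 = 281011375 multiplications
Strassen's algorithm: 7^(log2(1024)) = 7^10 = 282475249 multiplications
Difference: 281011375 - 282475249 = -1463874 (Strassen uses MORE here due to padding overhead — for small or just-over-power-of-2 n, padding can outweigh the per-level savings)

Standard: 281011375 multiplications (655^3). Strassen: 282475249 multiplications (7^10, after padding to 1024x1024). Strassen reduces 8 recursive multiplications to 7 at each level.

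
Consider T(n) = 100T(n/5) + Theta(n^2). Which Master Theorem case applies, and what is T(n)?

Master Theorem for T(n) = 100T(n/5) + O(n^2):

a = 100, b = 5, c = 2
log_b(a) = log_5(100) = 2.8614

Case 1: c = 2 < log_5(100) = 2.8614
T(n) = O(n^(log_5 100))

For T(n) = 100T(n/5) + O(n^2): log_5(100) = 2.8614. This is Case 1 of the Master Theorem (c < log_b(a), work dominated by leaves), giving O(n^(log_5 100)).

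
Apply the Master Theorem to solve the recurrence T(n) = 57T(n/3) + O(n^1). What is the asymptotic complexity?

Master Theorem for T(n) = 57T(n/3) + O(n^1):

a = 57, b = 3, c = 1
log_b(a) = log_3(57) = 3.6801

Case 1: c = 1 < log_3(57) = 3.6801
T(n) = O(n^(log_3 57))

For T(n) = 57T(n/3) + O(n^1): log_3(57) = 3.6801. This is Case 1 of the Master Theorem (c < log_b(a), work dominated by leaves), giving O(n^(log_3 57)).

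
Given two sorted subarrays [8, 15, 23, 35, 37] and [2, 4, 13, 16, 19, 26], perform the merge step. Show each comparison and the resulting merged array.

Merging process:

Compare 8 vs 2: take 2 from right. Merged: [2]
Compare 8 vs 4: take 4 from right. Merged: [2, 4]
Compare 8 vs 13: take 8 from left. Merged: [2, 4, 8]
Compare 15 vs 13: take 13 from right. Merged: [2, 4, 8, 13]
Compare 15 vs 16: take 15 from left. Merged: [2, 4, 8, 13, 15]
Compare 23 vs 16: take 16 from right. Merged: [2, 4, 8, 13, 15, 16]
Compare 23 vs 19: take 19 from right. Merged: [2, 4, 8, 13, 15, 16, 19]
Compare 23 vs 26: take 23 from left. Merged: [2, 4, 8, 13, 15, 16, 19, 23]
Compare 35 vs 26: take 26 from right. Merged: [2, 4, 8, 13, 15, 16, 19, 23, 26]
Append remaining from left: [35, 37]. Merged: [2, 4, 8, 13, 15, 16, 19, 23, 26, 35, 37]

Final merged array: [2, 4, 8, 13, 15, 16, 19, 23, 26, 35, 37]
Total comparisons: 9

The merged array is [2, 4, 8, 13, 15, 16, 19, 23, 26, 35, 37], requiring 9 comparisons. The merge step runs in O(n) time where n is the total number of elements.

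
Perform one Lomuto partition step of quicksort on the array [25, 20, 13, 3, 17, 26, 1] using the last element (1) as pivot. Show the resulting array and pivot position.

Lomuto partition with pivot = 1:

Initial array: [25, 20, 13, 3, 17, 26, 1]

arr[0]=25 > 1: no swap
arr[1]=20 > 1: no swap
arr[2]=13 > 1: no swap
arr[3]=3 > 1: no swap
arr[4]=17 > 1: no swap
arr[5]=26 > 1: no swap

Place pivot at position 0: [1, 20, 13, 3, 17, 26, 25]
Pivot position: 0

After partitioning with pivot 1, the array becomes [1, 20, 13, 3, 17, 26, 25]. The pivot is placed at index 0. All elements to the left of the pivot are <= 1, and all elements to the right are > 1.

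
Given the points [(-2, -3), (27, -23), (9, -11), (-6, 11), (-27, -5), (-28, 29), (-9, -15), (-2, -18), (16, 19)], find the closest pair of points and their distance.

Computing all pairwise distances among 9 points:

d((-2, -3), (27, -23)) = 35.2278
d((-2, -3), (9, -11)) = 13.6015
d((-2, -3), (-6, 11)) = 14.5602
d((-2, -3), (-27, -5)) = 25.0799
d((-2, -3), (-28, 29)) = 41.2311
d((-2, -3), (-9, -15)) = 13.8924
d((-2, -3), (-2, -18)) = 15.0
d((-2, -3), (16, 19)) = 28.4253
d((27, -23), (9, -11)) = 21.6333
d((27, -23), (-6, 11)) = 47.3814
d((27, -23), (-27, -5)) = 56.921
d((27, -23), (-28, 29)) = 75.6902
d((27, -23), (-9, -15)) = 36.8782
d((27, -23), (-2, -18)) = 29.4279
d((27, -23), (16, 19)) = 43.4166
d((9, -11), (-6, 11)) = 26.6271
d((9, -11), (-27, -5)) = 36.4966
d((9, -11), (-28, 29)) = 54.4885
d((9, -11), (-9, -15)) = 18.4391
d((9, -11), (-2, -18)) = 13.0384
d((9, -11), (16, 19)) = 30.8058
d((-6, 11), (-27, -5)) = 26.4008
d((-6, 11), (-28, 29)) = 28.4253
d((-6, 11), (-9, -15)) = 26.1725
d((-6, 11), (-2, -18)) = 29.2746
d((-6, 11), (16, 19)) = 23.4094
d((-27, -5), (-28, 29)) = 34.0147
d((-27, -5), (-9, -15)) = 20.5913
d((-27, -5), (-2, -18)) = 28.178
d((-27, -5), (16, 19)) = 49.2443
d((-28, 29), (-9, -15)) = 47.927
d((-28, 29), (-2, -18)) = 53.7122
d((-28, 29), (16, 19)) = 45.1221
d((-9, -15), (-2, -18)) = 7.6158 <-- minimum
d((-9, -15), (16, 19)) = 42.2019
d((-2, -18), (16, 19)) = 41.1461

Closest pair: (-9, -15) and (-2, -18) with distance 7.6158

The closest pair is (-9, -15) and (-2, -18) with Euclidean distance 7.6158. For 9 points, brute-force pairwise comparison is shown above. For large n, the divide-and-conquer algorithm (sort by x, recurse on halves, check the dividing strip) achieves O(n log n).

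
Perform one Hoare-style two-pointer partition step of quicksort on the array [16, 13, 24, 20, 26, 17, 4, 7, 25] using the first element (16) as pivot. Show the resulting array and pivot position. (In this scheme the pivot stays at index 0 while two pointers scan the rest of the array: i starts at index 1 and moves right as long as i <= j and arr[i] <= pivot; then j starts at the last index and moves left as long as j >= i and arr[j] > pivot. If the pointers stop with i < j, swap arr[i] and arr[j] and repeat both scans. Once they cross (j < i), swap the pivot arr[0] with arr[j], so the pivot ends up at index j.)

Hoare-style two-pointer partition with pivot = 16:

Initial array: [16, 13, 24, 20, 26, 17, 4, 7, 25]

Pointers start at i = 1, j = 8.
i stops at index 2 (arr[2]=24 > 16), j stops at index 7 (arr[7]=7 <= 16): swap arr[2] and arr[7], array becomes [16, 13, 7, 20, 26, 17, 4, 24, 25]
i stops at index 3 (arr[3]=20 > 16), j stops at index 6 (arr[6]=4 <= 16): swap arr[3] and arr[6], array becomes [16, 13, 7, 4, 26, 17, 20, 24, 25]
i ends at 4, j ends at 3: the pointers have crossed (j < i), so scanning stops.

Swap pivot arr[0] with arr[3] to place pivot at position 3: [4, 13, 7, 16, 26, 17, 20, 24, 25]
Pivot position: 3

After partitioning with pivot 16, the array becomes [4, 13, 7, 16, 26, 17, 20, 24, 25]. The pivot is placed at index 3. All elements to the left of the pivot are <= 16, and all elements to the right are > 16.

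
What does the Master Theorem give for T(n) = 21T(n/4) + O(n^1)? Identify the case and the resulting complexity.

Master Theorem for T(n) = 21T(n/4) + O(n^1):

a = 21, b = 4, c = 1
log_b(a) = log_4(21) = 2.1962

Case 1: c = 1 < log_4(21) = 2.1962
T(n) = O(n^(log_4 21))

For T(n) = 21T(n/4) + O(n^1): log_4(21) = 2.1962. This is Case 1 of the Master Theorem (c < log_b(a), work dominated by leaves), giving O(n^(log_4 21)).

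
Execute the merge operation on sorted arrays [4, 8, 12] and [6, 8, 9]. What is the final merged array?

Merging process:

Compare 4 vs 6: take 4 from left. Merged: [4]
Compare 8 vs 6: take 6 from right. Merged: [4, 6]
Compare 8 vs 8: take 8 from left. Merged: [4, 6, 8]
Compare 12 vs 8: take 8 from right. Merged: [4, 6, 8, 8]
Compare 12 vs 9: take 9 from right. Merged: [4, 6, 8, 8, 9]
Append remaining from left: [12]. Merged: [4, 6, 8, 8, 9, 12]

Final merged array: [4, 6, 8, 8, 9, 12]
Total comparisons: 5

The merged array is [4, 6, 8, 8, 9, 12], requiring 5 comparisons. The merge step runs in O(n) time where n is the total number of elements.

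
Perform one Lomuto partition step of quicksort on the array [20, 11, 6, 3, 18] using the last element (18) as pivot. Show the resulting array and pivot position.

Lomuto partition with pivot = 18:

Initial array: [20, 11, 6, 3, 18]

arr[0]=20 > 18: no swap
arr[1]=11 <= 18: swap with position 0, array becomes [11, 20, 6, 3, 18]
arr[2]=6 <= 18: swap with position 1, array becomes [11, 6, 20, 3, 18]
arr[3]=3 <= 18: swap with position 2, array becomes [11, 6, 3, 20, 18]

Place pivot at position 3: [11, 6, 3, 18, 20]
Pivot position: 3

After partitioning with pivot 18, the array becomes [11, 6, 3, 18, 20]. The pivot is placed at index 3. All elements to the left of the pivot are <= 18, and all elements to the right are > 18.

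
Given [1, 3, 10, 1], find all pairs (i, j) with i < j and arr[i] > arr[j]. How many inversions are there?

Finding inversions in [1, 3, 10, 1]:

(1, 3): arr[1]=3 > arr[3]=1
(2, 3): arr[2]=10 > arr[3]=1

Total inversions: 2

The array has 2 inversion(s): (1,3), (2,3). Each pair (i,j) satisfies i < j and arr[i] > arr[j].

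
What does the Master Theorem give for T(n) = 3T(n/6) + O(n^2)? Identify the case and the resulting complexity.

Master Theorem for T(n) = 3T(n/6) + O(n^2):

a = 3, b = 6, c = 2
log_b(a) = log_6(3) = 0.6131

Case 3: c = 2 > log_6(3) = 0.6131
T(n) = O(n^2) = O(n^2)

For T(n) = 3T(n/6) + O(n^2): log_6(3) = 0.6131. This is Case 3 of the Master Theorem (c > log_b(a), work dominated by root), giving O(n^2).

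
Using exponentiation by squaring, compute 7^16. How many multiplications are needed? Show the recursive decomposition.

Computing 7^16 by squaring (build up from 7^1; each line after the first costs one multiplication):

7^1 = 7
7^2 = (7^1)^2 = 7^2 = 49
7^4 = (7^2)^2 = 49^2 = 2401
7^8 = (7^4)^2 = 2401^2 = 5764801
7^16 = (7^8)^2 = 5764801^2 = 33232930569601

Result: 33232930569601
Multiplications needed: 4 (4 lines after 7^1)

7^16 = 33232930569601. Using exponentiation by squaring, this requires 4 multiplications. The key idea: if the exponent is even, square the half-power; if odd, multiply by the base once.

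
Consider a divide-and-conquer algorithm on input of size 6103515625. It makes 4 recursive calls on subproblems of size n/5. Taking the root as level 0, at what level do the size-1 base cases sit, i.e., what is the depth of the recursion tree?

For divide and conquer with division factor 5:

Problem sizes at each level:
Level 0: 6103515625
Level 1: 1220703125
Level 2: 244140625
Level 3: 48828125
Level 4: 9765625
Level 5: 1953125
Level 6: 390625
Level 7: 78125
Level 8: 15625
Level 9: 3125
Level 10: 625
Level 11: 125
Level 12: 25
Level 13: 5
Level 14: 1

The root is level 0 and the size-1 base case is level 14 (the tree spans levels 0 through 14, i.e. 15 levels counting the root), so the depth is the number of divisions: log_5(6103515625) = 14

The recursion tree depth is log_5(6103515625) = 14. At each level, the problem size is divided by 5, so it takes 14 divisions to reduce to a base case of size 1. The algorithm makes 4 recursive calls at each level.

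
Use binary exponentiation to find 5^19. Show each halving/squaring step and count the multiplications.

Computing 5^19 by squaring (build up from 5^1; each line after the first costs one multiplication):

5^1 = 5
5^2 = (5^1)^2 = 5^2 = 25
5^4 = (5^2)^2 = 25^2 = 625
5^8 = (5^4)^2 = 625^2 = 390625
5^9 = 5 * 5^8 = 5 * 390625 = 1953125
5^18 = (5^9)^2 = 1953125^2 = 3814697265625
5^19 = 5 * 5^18 = 5 * 3814697265625 = 19073486328125

Result: 19073486328125
Multiplications needed: 6 (6 lines after 5^1)

5^19 = 19073486328125. Using exponentiation by squaring, this requires 6 multiplications. The key idea: if the exponent is even, square the half-power; if odd, multiply by the base once.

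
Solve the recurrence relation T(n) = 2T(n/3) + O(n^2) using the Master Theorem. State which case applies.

Master Theorem for T(n) = 2T(n/3) + O(n^2):

a = 2, b = 3, c = 2
log_b(a) = log_3(2) = 0.6309

Case 3: c = 2 > log_3(2) = 0.6309
T(n) = O(n^2) = O(n^2)

For T(n) = 2T(n/3) + O(n^2): log_3(2) = 0.6309. This is Case 3 of the Master Theorem (c > log_b(a), work dominated by root), giving O(n^2).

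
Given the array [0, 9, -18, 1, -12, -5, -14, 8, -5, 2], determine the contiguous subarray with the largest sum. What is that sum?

Using Kadane's algorithm on [0, 9, -18, 1, -12, -5, -14, 8, -5, 2]:

Scanning through the array:
Position 1 (value 9): max_ending_here = 9, max_so_far = 9
Position 2 (value -18): max_ending_here = -9, max_so_far = 9
Position 3 (value 1): max_ending_here = 1, max_so_far = 9
Position 4 (value -12): max_ending_here = -11, max_so_far = 9
Position 5 (value -5): max_ending_here = -5, max_so_far = 9
Position 6 (value -14): max_ending_here = -14, max_so_far = 9
Position 7 (value 8): max_ending_here = 8, max_so_far = 9
Position 8 (value -5): max_ending_here = 3, max_so_far = 9
Position 9 (value 2): max_ending_here = 5, max_so_far = 9

Maximum subarray: [0, 9]
Maximum sum: 9

The maximum subarray is [0, 9] with sum 9. This subarray runs from index 0 to index 1.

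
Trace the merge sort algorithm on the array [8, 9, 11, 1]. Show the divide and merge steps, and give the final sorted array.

Merge sort trace:

Split: [8, 9, 11, 1] -> [8, 9] and [11, 1]
  Split: [8, 9] -> [8] and [9]
  Merge: [8] + [9] -> [8, 9]
  Split: [11, 1] -> [11] and [1]
  Merge: [11] + [1] -> [1, 11]
Merge: [8, 9] + [1, 11] -> [1, 8, 9, 11]

Final sorted array: [1, 8, 9, 11]

The merge sort proceeds by recursively splitting the array and merging sorted halves.
After all merges, the sorted array is [1, 8, 9, 11].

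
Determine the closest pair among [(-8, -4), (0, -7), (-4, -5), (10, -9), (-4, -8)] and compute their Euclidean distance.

Computing all pairwise distances among 5 points:

d((-8, -4), (0, -7)) = 8.544
d((-8, -4), (-4, -5)) = 4.1231
d((-8, -4), (10, -9)) = 18.6815
d((-8, -4), (-4, -8)) = 5.6569
d((0, -7), (-4, -5)) = 4.4721
d((0, -7), (10, -9)) = 10.198
d((0, -7), (-4, -8)) = 4.1231
d((-4, -5), (10, -9)) = 14.5602
d((-4, -5), (-4, -8)) = 3.0 <-- minimum
d((10, -9), (-4, -8)) = 14.0357

Closest pair: (-4, -5) and (-4, -8) with distance 3.0

The closest pair is (-4, -5) and (-4, -8) with Euclidean distance 3.0. For 5 points, brute-force pairwise comparison is shown above. For large n, the divide-and-conquer algorithm (sort by x, recurse on halves, check the dividing strip) achieves O(n log n).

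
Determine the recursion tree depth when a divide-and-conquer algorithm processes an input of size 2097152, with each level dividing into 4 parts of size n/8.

For divide and conquer with division factor 8:

Problem sizes at each level:
Level 0: 2097152
Level 1: 262144
Level 2: 32768
Level 3: 4096
Level 4: 512
Level 5: 64
Level 6: 8
Level 7: 1

The root is level 0 and the size-1 base case is level 7 (the tree spans levels 0 through 7, i.e. 8 levels counting the root), so the depth is the number of divisions: log_8(2097152) = 7

The recursion tree depth is log_8(2097152) = 7. At each level, the problem size is divided by 8, so it takes 7 divisions to reduce to a base case of size 1. The algorithm makes 4 recursive calls at each level.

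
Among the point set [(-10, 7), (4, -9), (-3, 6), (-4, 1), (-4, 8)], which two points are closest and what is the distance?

Computing all pairwise distances among 5 points:

d((-10, 7), (4, -9)) = 21.2603
d((-10, 7), (-3, 6)) = 7.0711
d((-10, 7), (-4, 1)) = 8.4853
d((-10, 7), (-4, 8)) = 6.0828
d((4, -9), (-3, 6)) = 16.5529
d((4, -9), (-4, 1)) = 12.8062
d((4, -9), (-4, 8)) = 18.7883
d((-3, 6), (-4, 1)) = 5.099
d((-3, 6), (-4, 8)) = 2.2361 <-- minimum
d((-4, 1), (-4, 8)) = 7.0

Closest pair: (-3, 6) and (-4, 8) with distance 2.2361

The closest pair is (-3, 6) and (-4, 8) with Euclidean distance 2.2361. For 5 points, brute-force pairwise comparison is shown above. For large n, the divide-and-conquer algorithm (sort by x, recurse on halves, check the dividing strip) achieves O(n log n).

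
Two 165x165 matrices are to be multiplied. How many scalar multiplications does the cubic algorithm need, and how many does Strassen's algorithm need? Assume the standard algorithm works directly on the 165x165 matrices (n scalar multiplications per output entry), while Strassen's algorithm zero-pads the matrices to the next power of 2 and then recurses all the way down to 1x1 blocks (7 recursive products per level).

Matrix multiplication for 165x165 matrices:

Strassen's algorithm requires power-of-2 dimensions. Pad 165x165 to 256x256 (next power of 2).

Standard algorithm: 165^3 = 4492125 multiplications
Strassen's algorithm: 7^(log2(256)) = 7^8 = 5764801 multiplications
Difference: 4492125 - 5764801 = -1272676 (Strassen uses MORE here due to padding overhead — for small or just-over-power-of-2 n, padding can outweigh the per-level savings)

Standard: 4492125 multiplications (165^3). Strassen: 5764801 multiplications (7^8, after padding to 256x256). Strassen reduces 8 recursive multiplications to 7 at each level.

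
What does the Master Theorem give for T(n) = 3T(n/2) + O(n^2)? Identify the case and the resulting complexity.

Master Theorem for T(n) = 3T(n/2) + O(n^2):

a = 3, b = 2, c = 2
log_b(a) = log_2(3) = 1.5850

Case 3: c = 2 > log_2(3) = 1.5850
T(n) = O(n^2) = O(n^2)

For T(n) = 3T(n/2) + O(n^2): log_2(3) = 1.5850. This is Case 3 of the Master Theorem (c > log_b(a), work dominated by root), giving O(n^2).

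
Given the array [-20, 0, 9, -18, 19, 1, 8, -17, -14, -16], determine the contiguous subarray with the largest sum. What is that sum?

Using Kadane's algorithm on [-20, 0, 9, -18, 19, 1, 8, -17, -14, -16]:

Scanning through the array:
Position 1 (value 0): max_ending_here = 0, max_so_far = 0
Position 2 (value 9): max_ending_here = 9, max_so_far = 9
Position 3 (value -18): max_ending_here = -9, max_so_far = 9
Position 4 (value 19): max_ending_here = 19, max_so_far = 19
Position 5 (value 1): max_ending_here = 20, max_so_far = 20
Position 6 (value 8): max_ending_here = 28, max_so_far = 28
Position 7 (value -17): max_ending_here = 11, max_so_far = 28
Position 8 (value -14): max_ending_here = -3, max_so_far = 28
Position 9 (value -16): max_ending_here = -16, max_so_far = 28

Maximum subarray: [19, 1, 8]
Maximum sum: 28

The maximum subarray is [19, 1, 8] with sum 28. This subarray runs from index 4 to index 6.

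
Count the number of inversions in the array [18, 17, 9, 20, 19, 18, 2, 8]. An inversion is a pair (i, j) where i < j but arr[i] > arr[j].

Finding inversions in [18, 17, 9, 20, 19, 18, 2, 8]:

(0, 1): arr[0]=18 > arr[1]=17
(0, 2): arr[0]=18 > arr[2]=9
(0, 6): arr[0]=18 > arr[6]=2
(0, 7): arr[0]=18 > arr[7]=8
(1, 2): arr[1]=17 > arr[2]=9
(1, 6): arr[1]=17 > arr[6]=2
(1, 7): arr[1]=17 > arr[7]=8
(2, 6): arr[2]=9 > arr[6]=2
(2, 7): arr[2]=9 > arr[7]=8
(3, 4): arr[3]=20 > arr[4]=19
(3, 5): arr[3]=20 > arr[5]=18
(3, 6): arr[3]=20 > arr[6]=2
(3, 7): arr[3]=20 > arr[7]=8
(4, 5): arr[4]=19 > arr[5]=18
(4, 6): arr[4]=19 > arr[6]=2
(4, 7): arr[4]=19 > arr[7]=8
(5, 6): arr[5]=18 > arr[6]=2
(5, 7): arr[5]=18 > arr[7]=8

Total inversions: 18

The array has 18 inversion(s): (0,1), (0,2), (0,6), (0,7), (1,2), (1,6), (1,7), (2,6), (2,7), (3,4), (3,5), (3,6), (3,7), (4,5), (4,6), (4,7), (5,6), (5,7). Each pair (i,j) satisfies i < j and arr[i] > arr[j].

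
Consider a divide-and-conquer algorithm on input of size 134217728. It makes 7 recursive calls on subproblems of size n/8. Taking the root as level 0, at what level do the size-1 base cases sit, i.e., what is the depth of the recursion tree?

For divide and conquer with division factor 8:

Problem sizes at each level:
Level 0: 134217728
Level 1: 16777216
Level 2: 2097152
Level 3: 262144
Level 4: 32768
Level 5: 4096
Level 6: 512
Level 7: 64
Level 8: 8
Level 9: 1

The root is level 0 and the size-1 base case is level 9 (the tree spans levels 0 through 9, i.e. 10 levels counting the root), so the depth is the number of divisions: log_8(134217728) = 9

The recursion tree depth is log_8(134217728) = 9. At each level, the problem size is divided by 8, so it takes 9 divisions to reduce to a base case of size 1. The algorithm makes 7 recursive calls at each level.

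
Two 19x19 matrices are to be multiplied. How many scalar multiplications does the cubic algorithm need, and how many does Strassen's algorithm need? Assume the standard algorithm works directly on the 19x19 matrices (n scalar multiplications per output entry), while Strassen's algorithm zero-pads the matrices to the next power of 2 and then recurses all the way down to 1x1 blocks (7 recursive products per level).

Matrix multiplication for 19x19 matrices:

Strassen's algorithm requires power-of-2 dimensions. Pad 19x19 to 32x32 (next power of 2).

Standard algorithm: 19^3 = 6859 multiplications
Strassen's algorithm: 7^(log2(32)) = 7^5 = 16807 multiplications
Difference: 6859 - 16807 = -9948 (Strassen uses MORE here due to padding overhead — for small or just-over-power-of-2 n, padding can outweigh the per-level savings)

Standard: 6859 multiplications (19^3). Strassen: 16807 multiplications (7^5, after padding to 32x32). Strassen reduces 8 recursive multiplications to 7 at each level.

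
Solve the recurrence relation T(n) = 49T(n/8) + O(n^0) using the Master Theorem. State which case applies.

Master Theorem for T(n) = 49T(n/8) + O(n^0):

a = 49, b = 8, c = 0
log_b(a) = log_8(49) = 1.8716

Case 1: c = 0 < log_8(49) = 1.8716
T(n) = O(n^(log_8 49))

For T(n) = 49T(n/8) + O(n^0): log_8(49) = 1.8716. This is Case 1 of the Master Theorem (c < log_b(a), work dominated by leaves), giving O(n^(log_8 49)).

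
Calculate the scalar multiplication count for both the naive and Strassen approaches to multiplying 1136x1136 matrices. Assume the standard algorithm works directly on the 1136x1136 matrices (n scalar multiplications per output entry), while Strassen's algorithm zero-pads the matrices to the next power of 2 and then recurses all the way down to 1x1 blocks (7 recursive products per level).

Matrix multiplication for 1136x1136 matrices:

Strassen's algorithm requires power-of-2 dimensions. Pad 1136x1136 to 2048x2048 (next power of 2).

Standard algorithm: 1136^3 = 1466003456 multiplications
Strassen's algorithm: 7^(log2(2048)) = 7^11 = 1977326743 multiplications
Difference: 1466003456 - 1977326743 = -511323287 (Strassen uses MORE here due to padding overhead — for small or just-over-power-of-2 n, padding can outweigh the per-level savings)

Standard: 1466003456 multiplications (1136^3). Strassen: 1977326743 multiplications (7^11, after padding to 2048x2048). Strassen reduces 8 recursive multiplications to 7 at each level.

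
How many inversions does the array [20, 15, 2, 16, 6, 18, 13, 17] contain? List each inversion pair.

Finding inversions in [20, 15, 2, 16, 6, 18, 13, 17]:

(0, 1): arr[0]=20 > arr[1]=15
(0, 2): arr[0]=20 > arr[2]=2
(0, 3): arr[0]=20 > arr[3]=16
(0, 4): arr[0]=20 > arr[4]=6
(0, 5): arr[0]=20 > arr[5]=18
(0, 6): arr[0]=20 > arr[6]=13
(0, 7): arr[0]=20 > arr[7]=17
(1, 2): arr[1]=15 > arr[2]=2
(1, 4): arr[1]=15 > arr[4]=6
(1, 6): arr[1]=15 > arr[6]=13
(3, 4): arr[3]=16 > arr[4]=6
(3, 6): arr[3]=16 > arr[6]=13
(5, 6): arr[5]=18 > arr[6]=13
(5, 7): arr[5]=18 > arr[7]=17

Total inversions: 14

The array has 14 inversion(s): (0,1), (0,2), (0,3), (0,4), (0,5), (0,6), (0,7), (1,2), (1,4), (1,6), (3,4), (3,6), (5,6), (5,7). Each pair (i,j) satisfies i < j and arr[i] > arr[j].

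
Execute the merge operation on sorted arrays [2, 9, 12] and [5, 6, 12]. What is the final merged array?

Merging process:

Compare 2 vs 5: take 2 from left. Merged: [2]
Compare 9 vs 5: take 5 from right. Merged: [2, 5]
Compare 9 vs 6: take 6 from right. Merged: [2, 5, 6]
Compare 9 vs 12: take 9 from left. Merged: [2, 5, 6, 9]
Compare 12 vs 12: take 12 from left. Merged: [2, 5, 6, 9, 12]
Append remaining from right: [12]. Merged: [2, 5, 6, 9, 12, 12]

Final merged array: [2, 5, 6, 9, 12, 12]
Total comparisons: 5

The merged array is [2, 5, 6, 9, 12, 12], requiring 5 comparisons. The merge step runs in O(n) time where n is the total number of elements.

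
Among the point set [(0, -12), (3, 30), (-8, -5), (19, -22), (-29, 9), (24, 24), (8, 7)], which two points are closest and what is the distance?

Computing all pairwise distances among 7 points:

d((0, -12), (3, 30)) = 42.107
d((0, -12), (-8, -5)) = 10.6301 <-- minimum
d((0, -12), (19, -22)) = 21.4709
d((0, -12), (-29, 9)) = 35.805
d((0, -12), (24, 24)) = 43.2666
d((0, -12), (8, 7)) = 20.6155
d((3, 30), (-8, -5)) = 36.6879
d((3, 30), (19, -22)) = 54.4059
d((3, 30), (-29, 9)) = 38.2753
d((3, 30), (24, 24)) = 21.8403
d((3, 30), (8, 7)) = 23.5372
d((-8, -5), (19, -22)) = 31.9061
d((-8, -5), (-29, 9)) = 25.2389
d((-8, -5), (24, 24)) = 43.1856
d((-8, -5), (8, 7)) = 20.0
d((19, -22), (-29, 9)) = 57.1402
d((19, -22), (24, 24)) = 46.2709
d((19, -22), (8, 7)) = 31.0161
d((-29, 9), (24, 24)) = 55.0818
d((-29, 9), (8, 7)) = 37.054
d((24, 24), (8, 7)) = 23.3452

Closest pair: (0, -12) and (-8, -5) with distance 10.6301

The closest pair is (0, -12) and (-8, -5) with Euclidean distance 10.6301. For 7 points, brute-force pairwise comparison is shown above. For large n, the divide-and-conquer algorithm (sort by x, recurse on halves, check the dividing strip) achieves O(n log n).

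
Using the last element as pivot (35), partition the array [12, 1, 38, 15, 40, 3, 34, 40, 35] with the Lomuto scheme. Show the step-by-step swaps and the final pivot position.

Lomuto partition with pivot = 35:

Initial array: [12, 1, 38, 15, 40, 3, 34, 40, 35]

arr[0]=12 <= 35: swap with position 0, array becomes [12, 1, 38, 15, 40, 3, 34, 40, 35]
arr[1]=1 <= 35: swap with position 1, array becomes [12, 1, 38, 15, 40, 3, 34, 40, 35]
arr[2]=38 > 35: no swap
arr[3]=15 <= 35: swap with position 2, array becomes [12, 1, 15, 38, 40, 3, 34, 40, 35]
arr[4]=40 > 35: no swap
arr[5]=3 <= 35: swap with position 3, array becomes [12, 1, 15, 3, 40, 38, 34, 40, 35]
arr[6]=34 <= 35: swap with position 4, array becomes [12, 1, 15, 3, 34, 38, 40, 40, 35]
arr[7]=40 > 35: no swap

Place pivot at position 5: [12, 1, 15, 3, 34, 35, 40, 40, 38]
Pivot position: 5

After partitioning with pivot 35, the array becomes [12, 1, 15, 3, 34, 35, 40, 40, 38]. The pivot is placed at index 5. All elements to the left of the pivot are <= 35, and all elements to the right are > 35.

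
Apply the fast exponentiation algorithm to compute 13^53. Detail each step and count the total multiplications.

Computing 13^53 by squaring (build up from 13^1; each line after the first costs one multiplication):

13^1 = 13
13^2 = (13^1)^2 = 13^2 = 169
13^3 = 13 * 13^2 = 13 * 169 = 2197
13^6 = (13^3)^2 = 2197^2 = 4826809
13^12 = (13^6)^2 = 4826809^2 = 23298085122481
13^13 = 13 * 13^12 = 13 * 23298085122481 = 302875106592253
13^26 = (13^13)^2 = 302875106592253^2 = 91733330193268616658399616009
13^52 = (13^26)^2 = 91733330193268616658399616009^2 = 8415003868347247618489696679505181495471801448798649088081
13^53 = 13 * 13^52 = 13 * 8415003868347247618489696679505181495471801448798649088081 = 109395050288514219040366056833567359441133418834382438145053

Result: 109395050288514219040366056833567359441133418834382438145053
Multiplications needed: 8 (8 lines after 13^1)

13^53 = 109395050288514219040366056833567359441133418834382438145053. Using exponentiation by squaring, this requires 8 multiplications. The key idea: if the exponent is even, square the half-power; if odd, multiply by the base once.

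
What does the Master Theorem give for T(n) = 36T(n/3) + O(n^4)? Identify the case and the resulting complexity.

Master Theorem for T(n) = 36T(n/3) + O(n^4):

a = 36, b = 3, c = 4
log_b(a) = log_3(36) = 3.2619

Case 3: c = 4 > log_3(36) = 3.2619
T(n) = O(n^4) = O(n^4)

For T(n) = 36T(n/3) + O(n^4): log_3(36) = 3.2619. This is Case 3 of the Master Theorem (c > log_b(a), work dominated by root), giving O(n^4).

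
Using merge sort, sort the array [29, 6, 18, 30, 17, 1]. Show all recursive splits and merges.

Merge sort trace:

Split: [29, 6, 18, 30, 17, 1] -> [29, 6, 18] and [30, 17, 1]
  Split: [29, 6, 18] -> [29] and [6, 18]
    Split: [6, 18] -> [6] and [18]
    Merge: [6] + [18] -> [6, 18]
  Merge: [29] + [6, 18] -> [6, 18, 29]
  Split: [30, 17, 1] -> [30] and [17, 1]
    Split: [17, 1] -> [17] and [1]
    Merge: [17] + [1] -> [1, 17]
  Merge: [30] + [1, 17] -> [1, 17, 30]
Merge: [6, 18, 29] + [1, 17, 30] -> [1, 6, 17, 18, 29, 30]

Final sorted array: [1, 6, 17, 18, 29, 30]

The merge sort proceeds by recursively splitting the array and merging sorted halves.
After all merges, the sorted array is [1, 6, 17, 18, 29, 30].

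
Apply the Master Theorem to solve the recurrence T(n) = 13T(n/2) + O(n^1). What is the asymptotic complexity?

Master Theorem for T(n) = 13T(n/2) + O(n^1):

a = 13, b = 2, c = 1
log_b(a) = log_2(13) = 3.7004

Case 1: c = 1 < log_2(13) = 3.7004
T(n) = O(n^(log_2 13))

For T(n) = 13T(n/2) + O(n^1): log_2(13) = 3.7004. This is Case 1 of the Master Theorem (c < log_b(a), work dominated by leaves), giving O(n^(log_2 13)).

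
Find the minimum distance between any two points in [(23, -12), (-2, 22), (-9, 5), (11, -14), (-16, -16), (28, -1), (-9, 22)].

Computing all pairwise distances among 7 points:

d((23, -12), (-2, 22)) = 42.2019
d((23, -12), (-9, 5)) = 36.2353
d((23, -12), (11, -14)) = 12.1655
d((23, -12), (-16, -16)) = 39.2046
d((23, -12), (28, -1)) = 12.083
d((23, -12), (-9, 22)) = 46.6905
d((-2, 22), (-9, 5)) = 18.3848
d((-2, 22), (11, -14)) = 38.2753
d((-2, 22), (-16, -16)) = 40.4969
d((-2, 22), (28, -1)) = 37.8021
d((-2, 22), (-9, 22)) = 7.0 <-- minimum
d((-9, 5), (11, -14)) = 27.5862
d((-9, 5), (-16, -16)) = 22.1359
d((-9, 5), (28, -1)) = 37.4833
d((-9, 5), (-9, 22)) = 17.0
d((11, -14), (-16, -16)) = 27.074
d((11, -14), (28, -1)) = 21.4009
d((11, -14), (-9, 22)) = 41.1825
d((-16, -16), (28, -1)) = 46.4866
d((-16, -16), (-9, 22)) = 38.6394
d((28, -1), (-9, 22)) = 43.566

Closest pair: (-2, 22) and (-9, 22) with distance 7.0

The closest pair is (-2, 22) and (-9, 22) with Euclidean distance 7.0. For 7 points, brute-force pairwise comparison is shown above. For large n, the divide-and-conquer algorithm (sort by x, recurse on halves, check the dividing strip) achieves O(n log n).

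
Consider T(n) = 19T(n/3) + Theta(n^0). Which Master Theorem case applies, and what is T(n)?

Master Theorem for T(n) = 19T(n/3) + O(n^0):

a = 19, b = 3, c = 0
log_b(a) = log_3(19) = 2.6801

Case 1: c = 0 < log_3(19) = 2.6801
T(n) = O(n^(log_3 19))

For T(n) = 19T(n/3) + O(n^0): log_3(19) = 2.6801. This is Case 1 of the Master Theorem (c < log_b(a), work dominated by leaves), giving O(n^(log_3 19)).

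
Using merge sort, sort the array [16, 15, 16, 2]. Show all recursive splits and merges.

Merge sort trace:

Split: [16, 15, 16, 2] -> [16, 15] and [16, 2]
  Split: [16, 15] -> [16] and [15]
  Merge: [16] + [15] -> [15, 16]
  Split: [16, 2] -> [16] and [2]
  Merge: [16] + [2] -> [2, 16]
Merge: [15, 16] + [2, 16] -> [2, 15, 16, 16]

Final sorted array: [2, 15, 16, 16]

The merge sort proceeds by recursively splitting the array and merging sorted halves.
After all merges, the sorted array is [2, 15, 16, 16].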